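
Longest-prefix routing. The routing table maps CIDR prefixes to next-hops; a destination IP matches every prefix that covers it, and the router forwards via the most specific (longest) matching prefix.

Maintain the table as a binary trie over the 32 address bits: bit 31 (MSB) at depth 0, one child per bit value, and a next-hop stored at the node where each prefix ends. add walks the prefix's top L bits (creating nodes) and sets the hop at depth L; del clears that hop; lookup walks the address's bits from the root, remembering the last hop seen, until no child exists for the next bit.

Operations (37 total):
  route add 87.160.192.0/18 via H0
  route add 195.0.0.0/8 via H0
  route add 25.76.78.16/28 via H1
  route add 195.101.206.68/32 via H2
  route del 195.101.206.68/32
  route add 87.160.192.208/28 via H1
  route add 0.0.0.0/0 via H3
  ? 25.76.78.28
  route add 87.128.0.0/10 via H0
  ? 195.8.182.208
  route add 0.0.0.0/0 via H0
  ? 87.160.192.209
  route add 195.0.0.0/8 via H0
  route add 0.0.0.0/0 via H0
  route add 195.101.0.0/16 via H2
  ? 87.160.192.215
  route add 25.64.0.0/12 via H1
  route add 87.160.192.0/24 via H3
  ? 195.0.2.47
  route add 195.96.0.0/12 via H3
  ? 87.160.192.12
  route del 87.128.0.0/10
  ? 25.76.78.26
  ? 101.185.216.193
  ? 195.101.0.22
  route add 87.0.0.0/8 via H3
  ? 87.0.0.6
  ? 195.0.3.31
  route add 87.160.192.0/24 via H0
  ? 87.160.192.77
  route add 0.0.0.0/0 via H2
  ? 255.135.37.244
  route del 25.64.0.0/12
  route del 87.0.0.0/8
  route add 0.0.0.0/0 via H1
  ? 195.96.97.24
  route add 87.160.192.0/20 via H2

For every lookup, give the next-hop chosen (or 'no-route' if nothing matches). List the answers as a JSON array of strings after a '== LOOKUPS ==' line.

Trace:
  + 87.160.192.0/18 (H0) depth=18
  + 195.0.0.0/8 (H0) depth=8
  + 25.76.78.16/28 (H1) depth=28
  + 195.101.206.68/32 (H2) depth=32
  - 195.101.206.68/32 clear@32
  + 87.160.192.208/28 (H1) depth=28
  + 0.0.0.0/0 (H3) depth=0
  Q 25.76.78.28: descend 0001100101001100010011100001 ; hops seen [H3,H1] ; pick H1
  + 87.128.0.0/10 (H0) depth=10
  Q 195.8.182.208: descend 110000110 ; hops seen [H3,H0] ; pick H0
  + 0.0.0.0/0 (H0) depth=0
  Q 87.160.192.209: descend 0101011110100000110000001101 ; hops seen [H0,H0,H0,H1] ; pick H1
  + 195.0.0.0/8 (H0) depth=8
  + 0.0.0.0/0 (H0) depth=0
  + 195.101.0.0/16 (H2) depth=16
  Q 87.160.192.215: descend 0101011110100000110000001101 ; hops seen [H0,H0,H0,H1] ; pick H1
  + 25.64.0.0/12 (H1) depth=12
  + 87.160.192.0/24 (H3) depth=24
  Q 195.0.2.47: descend 110000110 ; hops seen [H0,H0] ; pick H0
  + 195.96.0.0/12 (H3) depth=12
  Q 87.160.192.12: descend 010101111010000011000000 ; hops seen [H0,H0,H0,H3] ; pick H3
  - 87.128.0.0/10 clear@10
  Q 25.76.78.26: descend 0001100101001100010011100001 ; hops seen [H0,H1,H1] ; pick H1
  Q 101.185.216.193: descend 01 ; hops seen [H0] ; pick H0
  Q 195.101.0.22: descend 1100001101100101 ; hops seen [H0,H0,H3,H2] ; pick H2
  + 87.0.0.0/8 (H3) depth=8
  Q 87.0.0.6: descend 01010111 ; hops seen [H0,H3] ; pick H3
  Q 195.0.3.31: descend 110000110 ; hops seen [H0,H0] ; pick H0
  + 87.160.192.0/24 (H0) depth=24
  Q 87.160.192.77: descend 010101111010000011000000 ; hops seen [H0,H3,H0,H0] ; pick H0
  + 0.0.0.0/0 (H2) depth=0
  Q 255.135.37.244: descend 11 ; hops seen [H2] ; pick H2
  - 25.64.0.0/12 clear@12
  - 87.0.0.0/8 clear@8
  + 0.0.0.0/0 (H1) depth=0
  Q 195.96.97.24: descend 1100001101100 ; hops seen [H1,H0,H3] ; pick H3
  + 87.160.192.0/20 (H2) depth=20

== LOOKUPS ==
["H1","H0","H1","H1","H0","H3","H1","H0","H2","H3","H0","H0","H2","H3"]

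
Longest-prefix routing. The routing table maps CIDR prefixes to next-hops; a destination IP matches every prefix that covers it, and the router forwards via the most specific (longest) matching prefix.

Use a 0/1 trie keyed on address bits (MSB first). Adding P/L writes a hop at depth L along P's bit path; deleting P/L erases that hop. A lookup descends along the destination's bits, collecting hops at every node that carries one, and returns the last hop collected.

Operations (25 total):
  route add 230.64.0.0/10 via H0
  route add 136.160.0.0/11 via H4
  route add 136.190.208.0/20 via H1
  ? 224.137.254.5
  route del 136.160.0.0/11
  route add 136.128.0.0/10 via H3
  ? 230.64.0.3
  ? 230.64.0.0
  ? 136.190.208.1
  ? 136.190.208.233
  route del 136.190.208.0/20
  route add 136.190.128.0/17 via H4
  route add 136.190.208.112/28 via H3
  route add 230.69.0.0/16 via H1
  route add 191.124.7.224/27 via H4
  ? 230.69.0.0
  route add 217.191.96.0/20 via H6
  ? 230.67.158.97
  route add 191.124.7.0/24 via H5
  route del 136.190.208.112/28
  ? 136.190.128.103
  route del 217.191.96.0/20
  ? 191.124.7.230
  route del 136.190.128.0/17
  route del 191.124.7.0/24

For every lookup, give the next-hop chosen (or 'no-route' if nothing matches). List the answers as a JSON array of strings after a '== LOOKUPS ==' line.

Process each operation:
  + 230.64.0.0/10 (H0) depth=10
  + 136.160.0.0/11 (H4) depth=11
  + 136.190.208.0/20 (H1) depth=20
  ? 224.137.254.5  path d0:-→d1:-→d2:-→d3:-→d4:-→d5:-  best=no-route
  del 136.160.0.0/11 (clear depth 11)
  + 136.128.0.0/10 (H3) depth=10
  ? 230.64.0.3  path d0:-→d1:-→d2:-→d3:-→d4:-→d5:-→d6:-→d7:-→d8:-→d9:-→d10:H0  best=H0
  ? 230.64.0.0  path d0:-→d1:-→d2:-→d3:-→d4:-→d5:-→d6:-→d7:-→d8:-→d9:-→d10:H0  best=H0
  ? 136.190.208.1  path d0:-→d1:-→d2:-→d3:-→d4:-→d5:-→d6:-→d7:-→d8:-→d9:-→d10:H3→d11:-→d12:-→d13:-→d14:-→d15:-→d16:-→d17:-→d18:-→d19:-→d20:H1  best=H1
  ? 136.190.208.233  path d0:-→d1:-→d2:-→d3:-→d4:-→d5:-→d6:-→d7:-→d8:-→d9:-→d10:H3→d11:-→d12:-→d13:-→d14:-→d15:-→d16:-→d17:-→d18:-→d19:-→d20:H1  best=H1
  del 136.190.208.0/20 (clear depth 20)
  + 136.190.128.0/17 (H4) depth=17
  + 136.190.208.112/28 (H3) depth=28
  + 230.69.0.0/16 (H1) depth=16
  + 191.124.7.224/27 (H4) depth=27
  ? 230.69.0.0  path d0:-→d1:-→d2:-→d3:-→d4:-→d5:-→d6:-→d7:-→d8:-→d9:-→d10:H0→d11:-→d12:-→d13:-→d14:-→d15:-→d16:H1  best=H1
  + 217.191.96.0/20 (H6) depth=20
  ? 230.67.158.97  path d0:-→d1:-→d2:-→d3:-→d4:-→d5:-→d6:-→d7:-→d8:-→d9:-→d10:H0→d11:-→d12:-→d13:-  best=H0
  + 191.124.7.0/24 (H5) depth=24
  del 136.190.208.112/28 (clear depth 28)
  ? 136.190.128.103  path d0:-→d1:-→d2:-→d3:-→d4:-→d5:-→d6:-→d7:-→d8:-→d9:-→d10:H3→d11:-→d12:-→d13:-→d14:-→d15:-→d16:-→d17:H4  best=H4
  del 217.191.96.0/20 (clear depth 20)
  ? 191.124.7.230  path d0:-→d1:-→d2:-→d3:-→d4:-→d5:-→d6:-→d7:-→d8:-→d9:-→d10:-→d11:-→d12:-→d13:-→d14:-→d15:-→d16:-→d17:-→d18:-→d19:-→d20:-→d21:-→d22:-→d23:-→d24:H5→d25:-→d26:-→d27:H4  best=H4
  del 136.190.128.0/17 (clear depth 17)
  del 191.124.7.0/24 (clear depth 24)

== LOOKUPS ==
["no-route","H0","H0","H1","H1","H1","H0","H4","H4"]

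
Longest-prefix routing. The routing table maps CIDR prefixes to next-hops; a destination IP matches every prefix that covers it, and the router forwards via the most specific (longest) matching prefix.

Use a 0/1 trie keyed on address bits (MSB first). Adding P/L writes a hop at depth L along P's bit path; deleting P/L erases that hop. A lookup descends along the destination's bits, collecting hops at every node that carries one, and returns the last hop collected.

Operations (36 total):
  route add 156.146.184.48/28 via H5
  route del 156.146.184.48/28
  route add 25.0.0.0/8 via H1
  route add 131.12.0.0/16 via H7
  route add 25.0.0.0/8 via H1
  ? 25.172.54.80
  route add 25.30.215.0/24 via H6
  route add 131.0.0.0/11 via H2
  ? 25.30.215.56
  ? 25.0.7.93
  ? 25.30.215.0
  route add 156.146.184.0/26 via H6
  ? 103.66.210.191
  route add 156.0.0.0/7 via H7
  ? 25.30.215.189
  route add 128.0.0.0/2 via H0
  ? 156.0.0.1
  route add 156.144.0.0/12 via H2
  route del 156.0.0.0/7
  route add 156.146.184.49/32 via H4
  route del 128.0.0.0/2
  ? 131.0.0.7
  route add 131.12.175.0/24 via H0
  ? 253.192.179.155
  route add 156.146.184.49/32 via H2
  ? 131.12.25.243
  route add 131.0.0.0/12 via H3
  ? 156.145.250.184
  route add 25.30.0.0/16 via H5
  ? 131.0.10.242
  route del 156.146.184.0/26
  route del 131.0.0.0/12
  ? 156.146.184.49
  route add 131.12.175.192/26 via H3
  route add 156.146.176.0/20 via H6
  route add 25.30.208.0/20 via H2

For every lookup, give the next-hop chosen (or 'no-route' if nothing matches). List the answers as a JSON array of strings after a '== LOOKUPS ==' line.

Apply in order:
  add 156.146.184.48/28 -> H5 at depth 28
  - 156.146.184.48/28 clear@28
  add 25.0.0.0/8 -> H1 at depth 8
  add 131.12.0.0/16 -> H7 at depth 16
  add 25.0.0.0/8 -> H1 at depth 8
  lookup 25.172.54.80: bits 00011001 walk d0:-→d1:-→d2:-→d3:-→d4:-→d5:-→d6:-→d7:-→d8:H1 -> H1
  add 25.30.215.0/24 -> H6 at depth 24
  add 131.0.0.0/11 -> H2 at depth 11
  lookup 25.30.215.56: bits 000110010001111011010111 walk d0:-→d1:-→d2:-→d3:-→d4:-→d5:-→d6:-→d7:-→d8:H1→d9:-→d10:-→d11:-→d12:-→d13:-→d14:-→d15:-→d16:-→d17:-→d18:-→d19:-→d20:-→d21:-→d22:-→d23:-→d24:H6 -> H6
  lookup 25.0.7.93: bits 00011001000 walk d0:-→d1:-→d2:-→d3:-→d4:-→d5:-→d6:-→d7:-→d8:H1→d9:-→d10:-→d11:- -> H1
  lookup 25.30.215.0: bits 000110010001111011010111 walk d0:-→d1:-→d2:-→d3:-→d4:-→d5:-→d6:-→d7:-→d8:H1→d9:-→d10:-→d11:-→d12:-→d13:-→d14:-→d15:-→d16:-→d17:-→d18:-→d19:-→d20:-→d21:-→d22:-→d23:-→d24:H6 -> H6
  add 156.146.184.0/26 -> H6 at depth 26
  lookup 103.66.210.191: bits 0 walk d0:-→d1:- -> no-route
  add 156.0.0.0/7 -> H7 at depth 7
  lookup 25.30.215.189: bits 000110010001111011010111 walk d0:-→d1:-→d2:-→d3:-→d4:-→d5:-→d6:-→d7:-→d8:H1→d9:-→d10:-→d11:-→d12:-→d13:-→d14:-→d15:-→d16:-→d17:-→d18:-→d19:-→d20:-→d21:-→d22:-→d23:-→d24:H6 -> H6
  add 128.0.0.0/2 -> H0 at depth 2
  lookup 156.0.0.1: bits 10011100 walk d0:-→d1:-→d2:H0→d3:-→d4:-→d5:-→d6:-→d7:H7→d8:- -> H7
  add 156.144.0.0/12 -> H2 at depth 12
  - 156.0.0.0/7 clear@7
  add 156.146.184.49/32 -> H4 at depth 32
  - 128.0.0.0/2 clear@2
  lookup 131.0.0.7: bits 100000110000 walk d0:-→d1:-→d2:-→d3:-→d4:-→d5:-→d6:-→d7:-→d8:-→d9:-→d10:-→d11:H2→d12:- -> H2
  add 131.12.175.0/24 -> H0 at depth 24
  lookup 253.192.179.155: bits 1 walk d0:-→d1:- -> no-route
  add 156.146.184.49/32 -> H2 at depth 32
  lookup 131.12.25.243: bits 1000001100001100 walk d0:-→d1:-→d2:-→d3:-→d4:-→d5:-→d6:-→d7:-→d8:-→d9:-→d10:-→d11:H2→d12:-→d13:-→d14:-→d15:-→d16:H7 -> H7
  add 131.0.0.0/12 -> H3 at depth 12
  lookup 156.145.250.184: bits 10011100100100 walk d0:-→d1:-→d2:-→d3:-→d4:-→d5:-→d6:-→d7:-→d8:-→d9:-→d10:-→d11:-→d12:H2→d13:-→d14:- -> H2
  add 25.30.0.0/16 -> H5 at depth 16
  lookup 131.0.10.242: bits 100000110000 walk d0:-→d1:-→d2:-→d3:-→d4:-→d5:-→d6:-→d7:-→d8:-→d9:-→d10:-→d11:H2→d12:H3 -> H3
  - 156.146.184.0/26 clear@26
  - 131.0.0.0/12 clear@12
  lookup 156.146.184.49: bits 10011100100100101011100000110001 walk d0:-→d1:-→d2:-→d3:-→d4:-→d5:-→d6:-→d7:-→d8:-→d9:-→d10:-→d11:-→d12:H2→d13:-→d14:-→d15:-→d16:-→d17:-→d18:-→d19:-→d20:-→d21:-→d22:-→d23:-→d24:-→d25:-→d26:-→d27:-→d28:-→d29:-→d30:-→d31:-→d32:H2 -> H2
  add 131.12.175.192/26 -> H3 at depth 26
  add 156.146.176.0/20 -> H6 at depth 20
  add 25.30.208.0/20 -> H2 at depth 20

== LOOKUPS ==
["H1","H6","H1","H6","no-route","H6","H7","H2","no-route","H7","H2","H3","H2"]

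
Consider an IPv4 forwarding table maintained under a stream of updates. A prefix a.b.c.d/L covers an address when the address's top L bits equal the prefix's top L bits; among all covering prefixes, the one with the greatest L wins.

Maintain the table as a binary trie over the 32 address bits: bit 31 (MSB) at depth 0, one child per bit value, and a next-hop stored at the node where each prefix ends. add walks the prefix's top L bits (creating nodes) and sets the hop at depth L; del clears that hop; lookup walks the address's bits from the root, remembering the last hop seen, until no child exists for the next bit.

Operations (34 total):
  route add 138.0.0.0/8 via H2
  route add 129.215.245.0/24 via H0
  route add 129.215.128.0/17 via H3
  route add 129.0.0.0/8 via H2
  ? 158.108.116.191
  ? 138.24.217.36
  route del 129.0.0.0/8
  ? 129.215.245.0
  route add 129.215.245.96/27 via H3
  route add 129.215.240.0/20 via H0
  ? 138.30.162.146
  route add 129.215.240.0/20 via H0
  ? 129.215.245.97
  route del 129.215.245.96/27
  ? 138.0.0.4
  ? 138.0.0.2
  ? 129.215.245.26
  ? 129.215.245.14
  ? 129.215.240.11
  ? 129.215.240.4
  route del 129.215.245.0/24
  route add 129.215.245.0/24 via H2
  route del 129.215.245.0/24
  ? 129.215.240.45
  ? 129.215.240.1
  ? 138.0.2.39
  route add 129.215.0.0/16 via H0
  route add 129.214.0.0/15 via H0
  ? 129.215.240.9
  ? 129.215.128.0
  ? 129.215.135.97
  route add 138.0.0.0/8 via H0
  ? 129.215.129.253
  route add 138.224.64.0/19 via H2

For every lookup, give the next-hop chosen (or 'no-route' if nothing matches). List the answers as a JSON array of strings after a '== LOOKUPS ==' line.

Process each operation:
  + 138.0.0.0/8 (H2) depth=8
  + 129.215.245.0/24 (H0) depth=24
  + 129.215.128.0/17 (H3) depth=17
  + 129.0.0.0/8 (H2) depth=8
  Q 158.108.116.191: descend 100 ; hops seen [∅] ; pick no-route
  Q 138.24.217.36: descend 10001010 ; hops seen [H2] ; pick H2
  del 129.0.0.0/8 (clear depth 8)
  Q 129.215.245.0: descend 100000011101011111110101 ; hops seen [H3,H0] ; pick H0
  + 129.215.245.96/27 (H3) depth=27
  + 129.215.240.0/20 (H0) depth=20
  Q 138.30.162.146: descend 10001010 ; hops seen [H2] ; pick H2
  + 129.215.240.0/20 (H0) depth=20
  Q 129.215.245.97: descend 100000011101011111110101011 ; hops seen [H3,H0,H0,H3] ; pick H3
  del 129.215.245.96/27 (clear depth 27)
  Q 138.0.0.4: descend 10001010 ; hops seen [H2] ; pick H2
  Q 138.0.0.2: descend 10001010 ; hops seen [H2] ; pick H2
  Q 129.215.245.26: descend 1000000111010111111101010 ; hops seen [H3,H0,H0] ; pick H0
  Q 129.215.245.14: descend 1000000111010111111101010 ; hops seen [H3,H0,H0] ; pick H0
  Q 129.215.240.11: descend 100000011101011111110 ; hops seen [H3,H0] ; pick H0
  Q 129.215.240.4: descend 100000011101011111110 ; hops seen [H3,H0] ; pick H0
  del 129.215.245.0/24 (clear depth 24)
  + 129.215.245.0/24 (H2) depth=24
  del 129.215.245.0/24 (clear depth 24)
  Q 129.215.240.45: descend 100000011101011111110 ; hops seen [H3,H0] ; pick H0
  Q 129.215.240.1: descend 100000011101011111110 ; hops seen [H3,H0] ; pick H0
  Q 138.0.2.39: descend 10001010 ; hops seen [H2] ; pick H2
  + 129.215.0.0/16 (H0) depth=16
  + 129.214.0.0/15 (H0) depth=15
  Q 129.215.240.9: descend 100000011101011111110 ; hops seen [H0,H0,H3,H0] ; pick H0
  Q 129.215.128.0: descend 10000001110101111 ; hops seen [H0,H0,H3] ; pick H3
  Q 129.215.135.97: descend 10000001110101111 ; hops seen [H0,H0,H3] ; pick H3
  + 138.0.0.0/8 (H0) depth=8
  Q 129.215.129.253: descend 10000001110101111 ; hops seen [H0,H0,H3] ; pick H3
  + 138.224.64.0/19 (H2) depth=19

== LOOKUPS ==
["no-route","H2","H0","H2","H3","H2","H2","H0","H0","H0","H0","H0","H0","H2","H0","H3","H3","H3"]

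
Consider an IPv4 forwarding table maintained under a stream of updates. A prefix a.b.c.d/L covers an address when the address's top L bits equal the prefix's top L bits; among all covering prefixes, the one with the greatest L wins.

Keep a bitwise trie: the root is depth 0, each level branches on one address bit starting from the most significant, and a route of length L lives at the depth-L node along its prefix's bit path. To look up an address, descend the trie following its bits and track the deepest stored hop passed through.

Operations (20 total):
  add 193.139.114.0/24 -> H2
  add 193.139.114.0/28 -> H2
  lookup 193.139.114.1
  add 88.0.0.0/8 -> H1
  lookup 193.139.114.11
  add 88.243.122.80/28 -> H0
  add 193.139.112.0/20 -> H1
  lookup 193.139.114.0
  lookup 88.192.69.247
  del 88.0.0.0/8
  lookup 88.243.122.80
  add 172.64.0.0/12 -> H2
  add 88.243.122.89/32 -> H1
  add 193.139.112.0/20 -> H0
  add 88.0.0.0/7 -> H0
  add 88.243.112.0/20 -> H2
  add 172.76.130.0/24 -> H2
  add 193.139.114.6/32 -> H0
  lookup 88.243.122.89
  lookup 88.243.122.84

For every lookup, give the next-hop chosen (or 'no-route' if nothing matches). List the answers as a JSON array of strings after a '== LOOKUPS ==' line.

Trace:
  add 193.139.114.0/24 -> H2 at depth 24
  add 193.139.114.0/28 -> H2 at depth 28
  lookup 193.139.114.1: bits 1100000110001011011100100000 walk d0:-→d1:-→d2:-→d3:-→d4:-→d5:-→d6:-→d7:-→d8:-→d9:-→d10:-→d11:-→d12:-→d13:-→d14:-→d15:-→d16:-→d17:-→d18:-→d19:-→d20:-→d21:-→d22:-→d23:-→d24:H2→d25:-→d26:-→d27:-→d28:H2 -> H2
  add 88.0.0.0/8 -> H1 at depth 8
  lookup 193.139.114.11: bits 1100000110001011011100100000 walk d0:-→d1:-→d2:-→d3:-→d4:-→d5:-→d6:-→d7:-→d8:-→d9:-→d10:-→d11:-→d12:-→d13:-→d14:-→d15:-→d16:-→d17:-→d18:-→d19:-→d20:-→d21:-→d22:-→d23:-→d24:H2→d25:-→d26:-→d27:-→d28:H2 -> H2
  add 88.243.122.80/28 -> H0 at depth 28
  add 193.139.112.0/20 -> H1 at depth 20
  lookup 193.139.114.0: bits 1100000110001011011100100000 walk d0:-→d1:-→d2:-→d3:-→d4:-→d5:-→d6:-→d7:-→d8:-→d9:-→d10:-→d11:-→d12:-→d13:-→d14:-→d15:-→d16:-→d17:-→d18:-→d19:-→d20:H1→d21:-→d22:-→d23:-→d24:H2→d25:-→d26:-→d27:-→d28:H2 -> H2
  lookup 88.192.69.247: bits 0101100011 walk d0:-→d1:-→d2:-→d3:-→d4:-→d5:-→d6:-→d7:-→d8:H1→d9:-→d10:- -> H1
  del 88.0.0.0/8 (clear depth 8)
  lookup 88.243.122.80: bits 0101100011110011011110100101 walk d0:-→d1:-→d2:-→d3:-→d4:-→d5:-→d6:-→d7:-→d8:-→d9:-→d10:-→d11:-→d12:-→d13:-→d14:-→d15:-→d16:-→d17:-→d18:-→d19:-→d20:-→d21:-→d22:-→d23:-→d24:-→d25:-→d26:-→d27:-→d28:H0 -> H0
  add 172.64.0.0/12 -> H2 at depth 12
  add 88.243.122.89/32 -> H1 at depth 32
  add 193.139.112.0/20 -> H0 at depth 20
  add 88.0.0.0/7 -> H0 at depth 7
  add 88.243.112.0/20 -> H2 at depth 20
  add 172.76.130.0/24 -> H2 at depth 24
  add 193.139.114.6/32 -> H0 at depth 32
  lookup 88.243.122.89: bits 01011000111100110111101001011001 walk d0:-→d1:-→d2:-→d3:-→d4:-→d5:-→d6:-→d7:H0→d8:-→d9:-→d10:-→d11:-→d12:-→d13:-→d14:-→d15:-→d16:-→d17:-→d18:-→d19:-→d20:H2→d21:-→d22:-→d23:-→d24:-→d25:-→d26:-→d27:-→d28:H0→d29:-→d30:-→d31:-→d32:H1 -> H1
  lookup 88.243.122.84: bits 0101100011110011011110100101 walk d0:-→d1:-→d2:-→d3:-→d4:-→d5:-→d6:-→d7:H0→d8:-→d9:-→d10:-→d11:-→d12:-→d13:-→d14:-→d15:-→d16:-→d17:-→d18:-→d19:-→d20:H2→d21:-→d22:-→d23:-→d24:-→d25:-→d26:-→d27:-→d28:H0 -> H0

== LOOKUPS ==
["H2","H2","H2","H1","H0","H1","H0"]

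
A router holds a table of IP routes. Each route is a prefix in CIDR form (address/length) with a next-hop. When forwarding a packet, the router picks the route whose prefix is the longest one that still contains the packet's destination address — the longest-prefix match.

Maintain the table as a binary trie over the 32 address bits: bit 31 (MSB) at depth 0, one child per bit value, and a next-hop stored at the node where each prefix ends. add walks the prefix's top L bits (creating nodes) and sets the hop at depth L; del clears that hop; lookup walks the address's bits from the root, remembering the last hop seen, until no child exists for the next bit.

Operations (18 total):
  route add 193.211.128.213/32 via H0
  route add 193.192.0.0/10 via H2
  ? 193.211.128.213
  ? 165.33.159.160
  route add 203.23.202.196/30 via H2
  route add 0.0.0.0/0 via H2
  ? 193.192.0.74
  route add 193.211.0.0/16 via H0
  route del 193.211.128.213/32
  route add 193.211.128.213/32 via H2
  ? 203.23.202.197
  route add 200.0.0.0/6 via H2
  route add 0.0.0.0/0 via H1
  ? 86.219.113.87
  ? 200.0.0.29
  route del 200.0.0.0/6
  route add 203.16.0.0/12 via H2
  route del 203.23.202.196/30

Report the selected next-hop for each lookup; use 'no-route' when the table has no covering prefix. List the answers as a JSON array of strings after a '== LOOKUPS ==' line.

Apply in order:
  add 193.211.128.213/32 -> H0 at depth 32
  add 193.192.0.0/10 -> H2 at depth 10
  ? 193.211.128.213  path d0:-→d1:-→d2:-→d3:-→d4:-→d5:-→d6:-→d7:-→d8:-→d9:-→d10:H2→d11:-→d12:-→d13:-→d14:-→d15:-→d16:-→d17:-→d18:-→d19:-→d20:-→d21:-→d22:-→d23:-→d24:-→d25:-→d26:-→d27:-→d28:-→d29:-→d30:-→d31:-→d32:H0  best=H0
  ? 165.33.159.160  path d0:-→d1:-  best=no-route
  add 203.23.202.196/30 -> H2 at depth 30
  add 0.0.0.0/0 -> H2 at depth 0
  ? 193.192.0.74  path d0:H2→d1:-→d2:-→d3:-→d4:-→d5:-→d6:-→d7:-→d8:-→d9:-→d10:H2→d11:-  best=H2
  add 193.211.0.0/16 -> H0 at depth 16
  del 193.211.128.213/32 (clear depth 32)
  add 193.211.128.213/32 -> H2 at depth 32
  ? 203.23.202.197  path d0:H2→d1:-→d2:-→d3:-→d4:-→d5:-→d6:-→d7:-→d8:-→d9:-→d10:-→d11:-→d12:-→d13:-→d14:-→d15:-→d16:-→d17:-→d18:-→d19:-→d20:-→d21:-→d22:-→d23:-→d24:-→d25:-→d26:-→d27:-→d28:-→d29:-→d30:H2  best=H2
  add 200.0.0.0/6 -> H2 at depth 6
  add 0.0.0.0/0 -> H1 at depth 0
  ? 86.219.113.87  path d0:H1  best=H1
  ? 200.0.0.29  path d0:H1→d1:-→d2:-→d3:-→d4:-→d5:-→d6:H2  best=H2
  del 200.0.0.0/6 (clear depth 6)
  add 203.16.0.0/12 -> H2 at depth 12
  del 203.23.202.196/30 (clear depth 30)

== LOOKUPS ==
["H0","no-route","H2","H2","H1","H2"]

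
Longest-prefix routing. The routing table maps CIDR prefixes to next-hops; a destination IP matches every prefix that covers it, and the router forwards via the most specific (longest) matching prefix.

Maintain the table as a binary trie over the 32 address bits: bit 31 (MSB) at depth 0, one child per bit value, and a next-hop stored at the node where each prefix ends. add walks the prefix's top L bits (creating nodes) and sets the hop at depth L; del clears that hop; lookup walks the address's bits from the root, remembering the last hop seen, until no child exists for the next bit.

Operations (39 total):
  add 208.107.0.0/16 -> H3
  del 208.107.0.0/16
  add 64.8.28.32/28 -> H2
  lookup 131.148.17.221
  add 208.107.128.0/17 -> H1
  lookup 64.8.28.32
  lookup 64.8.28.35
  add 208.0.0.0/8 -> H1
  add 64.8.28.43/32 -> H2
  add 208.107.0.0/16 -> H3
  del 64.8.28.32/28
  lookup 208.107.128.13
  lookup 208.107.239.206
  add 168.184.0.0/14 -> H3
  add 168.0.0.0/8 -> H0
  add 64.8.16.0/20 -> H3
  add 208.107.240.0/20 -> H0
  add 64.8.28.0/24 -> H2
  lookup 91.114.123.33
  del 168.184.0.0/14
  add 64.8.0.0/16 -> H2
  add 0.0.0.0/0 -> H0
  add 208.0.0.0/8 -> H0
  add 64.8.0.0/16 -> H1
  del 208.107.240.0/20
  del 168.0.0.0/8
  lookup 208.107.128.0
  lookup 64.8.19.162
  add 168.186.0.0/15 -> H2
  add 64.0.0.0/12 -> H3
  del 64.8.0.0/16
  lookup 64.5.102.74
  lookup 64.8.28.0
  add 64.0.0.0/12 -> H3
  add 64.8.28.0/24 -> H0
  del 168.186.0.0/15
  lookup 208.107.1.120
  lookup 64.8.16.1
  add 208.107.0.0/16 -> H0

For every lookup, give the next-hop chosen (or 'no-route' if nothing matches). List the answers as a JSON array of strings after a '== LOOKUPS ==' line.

Process each operation:
  + 208.107.0.0/16 (H3) depth=16
  - 208.107.0.0/16 clear@16
  + 64.8.28.32/28 (H2) depth=28
  Q 131.148.17.221: descend 1 ; hops seen [∅] ; pick no-route
  + 208.107.128.0/17 (H1) depth=17
  Q 64.8.28.32: descend 0100000000001000000111000010 ; hops seen [H2] ; pick H2
  Q 64.8.28.35: descend 0100000000001000000111000010 ; hops seen [H2] ; pick H2
  + 208.0.0.0/8 (H1) depth=8
  + 64.8.28.43/32 (H2) depth=32
  + 208.107.0.0/16 (H3) depth=16
  - 64.8.28.32/28 clear@28
  Q 208.107.128.13: descend 11010000011010111 ; hops seen [H1,H3,H1] ; pick H1
  Q 208.107.239.206: descend 11010000011010111 ; hops seen [H1,H3,H1] ; pick H1
  + 168.184.0.0/14 (H3) depth=14
  + 168.0.0.0/8 (H0) depth=8
  + 64.8.16.0/20 (H3) depth=20
  + 208.107.240.0/20 (H0) depth=20
  + 64.8.28.0/24 (H2) depth=24
  Q 91.114.123.33: descend 010 ; hops seen [∅] ; pick no-route
  - 168.184.0.0/14 clear@14
  + 64.8.0.0/16 (H2) depth=16
  + 0.0.0.0/0 (H0) depth=0
  + 208.0.0.0/8 (H0) depth=8
  + 64.8.0.0/16 (H1) depth=16
  - 208.107.240.0/20 clear@20
  - 168.0.0.0/8 clear@8
  Q 208.107.128.0: descend 11010000011010111 ; hops seen [H0,H0,H3,H1] ; pick H1
  Q 64.8.19.162: descend 01000000000010000001 ; hops seen [H0,H1,H3] ; pick H3
  + 168.186.0.0/15 (H2) depth=15
  + 64.0.0.0/12 (H3) depth=12
  - 64.8.0.0/16 clear@16
  Q 64.5.102.74: descend 010000000000 ; hops seen [H0,H3] ; pick H3
  Q 64.8.28.0: descend 01000000000010000001110000 ; hops seen [H0,H3,H3,H2] ; pick H2
  + 64.0.0.0/12 (H3) depth=12
  + 64.8.28.0/24 (H0) depth=24
  - 168.186.0.0/15 clear@15
  Q 208.107.1.120: descend 1101000001101011 ; hops seen [H0,H0,H3] ; pick H3
  Q 64.8.16.1: descend 01000000000010000001 ; hops seen [H0,H3,H3] ; pick H3
  + 208.107.0.0/16 (H0) depth=16

== LOOKUPS ==
["no-route","H2","H2","H1","H1","no-route","H1","H3","H3","H2","H3","H3"]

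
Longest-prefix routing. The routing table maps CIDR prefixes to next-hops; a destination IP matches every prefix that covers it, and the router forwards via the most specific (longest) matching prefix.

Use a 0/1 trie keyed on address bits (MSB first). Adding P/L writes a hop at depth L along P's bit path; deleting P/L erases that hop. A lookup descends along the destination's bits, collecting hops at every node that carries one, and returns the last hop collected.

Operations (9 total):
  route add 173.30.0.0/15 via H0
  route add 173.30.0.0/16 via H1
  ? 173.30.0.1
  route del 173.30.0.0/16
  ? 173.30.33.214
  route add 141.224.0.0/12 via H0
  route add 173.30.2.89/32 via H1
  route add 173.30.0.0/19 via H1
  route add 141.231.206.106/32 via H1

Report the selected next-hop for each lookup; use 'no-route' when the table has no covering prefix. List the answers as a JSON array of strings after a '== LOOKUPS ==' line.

Process each operation:
  add 173.30.0.0/15 -> H0 at depth 15
  add 173.30.0.0/16 -> H1 at depth 16
  Q 173.30.0.1: descend 1010110100011110 ; hops seen [H0,H1] ; pick H1
  del 173.30.0.0/16 (clear depth 16)
  Q 173.30.33.214: descend 1010110100011110 ; hops seen [H0] ; pick H0
  add 141.224.0.0/12 -> H0 at depth 12
  add 173.30.2.89/32 -> H1 at depth 32
  add 173.30.0.0/19 -> H1 at depth 19
  add 141.231.206.106/32 -> H1 at depth 32

== LOOKUPS ==
["H1","H0"]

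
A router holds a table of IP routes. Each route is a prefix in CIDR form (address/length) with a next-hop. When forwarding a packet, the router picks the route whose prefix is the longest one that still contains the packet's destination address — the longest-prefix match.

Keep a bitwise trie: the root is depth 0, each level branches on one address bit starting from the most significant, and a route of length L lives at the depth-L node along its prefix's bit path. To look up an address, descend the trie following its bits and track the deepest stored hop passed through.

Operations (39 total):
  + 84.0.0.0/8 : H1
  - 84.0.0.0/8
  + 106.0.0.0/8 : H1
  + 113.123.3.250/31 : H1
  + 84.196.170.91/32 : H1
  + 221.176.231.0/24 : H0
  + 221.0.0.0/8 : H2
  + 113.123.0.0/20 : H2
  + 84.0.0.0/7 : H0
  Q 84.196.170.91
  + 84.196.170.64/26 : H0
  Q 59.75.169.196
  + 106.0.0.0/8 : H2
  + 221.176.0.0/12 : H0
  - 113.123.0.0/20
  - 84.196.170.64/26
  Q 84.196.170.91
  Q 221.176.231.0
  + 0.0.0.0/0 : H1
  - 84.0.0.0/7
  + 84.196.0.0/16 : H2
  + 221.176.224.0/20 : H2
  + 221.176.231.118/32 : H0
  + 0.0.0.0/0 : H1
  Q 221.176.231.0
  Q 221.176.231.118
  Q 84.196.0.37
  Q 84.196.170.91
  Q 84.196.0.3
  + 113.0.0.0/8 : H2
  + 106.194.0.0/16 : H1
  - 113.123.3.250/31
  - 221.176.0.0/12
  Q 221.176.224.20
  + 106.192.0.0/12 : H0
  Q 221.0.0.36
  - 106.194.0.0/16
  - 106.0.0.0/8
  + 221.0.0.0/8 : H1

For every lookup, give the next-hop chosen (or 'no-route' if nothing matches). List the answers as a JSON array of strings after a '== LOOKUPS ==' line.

Process each operation:
  + 84.0.0.0/8 (H1) depth=8
  - 84.0.0.0/8 clear@8
  + 106.0.0.0/8 (H1) depth=8
  + 113.123.3.250/31 (H1) depth=31
  + 84.196.170.91/32 (H1) depth=32
  + 221.176.231.0/24 (H0) depth=24
  + 221.0.0.0/8 (H2) depth=8
  + 113.123.0.0/20 (H2) depth=20
  + 84.0.0.0/7 (H0) depth=7
  lookup 84.196.170.91: bits 01010100110001001010101001011011 walk d0:-→d1:-→d2:-→d3:-→d4:-→d5:-→d6:-→d7:H0→d8:-→d9:-→d10:-→d11:-→d12:-→d13:-→d14:-→d15:-→d16:-→d17:-→d18:-→d19:-→d20:-→d21:-→d22:-→d23:-→d24:-→d25:-→d26:-→d27:-→d28:-→d29:-→d30:-→d31:-→d32:H1 -> H1
  + 84.196.170.64/26 (H0) depth=26
  lookup 59.75.169.196: bits 0 walk d0:-→d1:- -> no-route
  + 106.0.0.0/8 (H2) depth=8
  + 221.176.0.0/12 (H0) depth=12
  - 113.123.0.0/20 clear@20
  - 84.196.170.64/26 clear@26
  lookup 84.196.170.91: bits 01010100110001001010101001011011 walk d0:-→d1:-→d2:-→d3:-→d4:-→d5:-→d6:-→d7:H0→d8:-→d9:-→d10:-→d11:-→d12:-→d13:-→d14:-→d15:-→d16:-→d17:-→d18:-→d19:-→d20:-→d21:-→d22:-→d23:-→d24:-→d25:-→d26:-→d27:-→d28:-→d29:-→d30:-→d31:-→d32:H1 -> H1
  lookup 221.176.231.0: bits 110111011011000011100111 walk d0:-→d1:-→d2:-→d3:-→d4:-→d5:-→d6:-→d7:-→d8:H2→d9:-→d10:-→d11:-→d12:H0→d13:-→d14:-→d15:-→d16:-→d17:-→d18:-→d19:-→d20:-→d21:-→d22:-→d23:-→d24:H0 -> H0
  + 0.0.0.0/0 (H1) depth=0
  - 84.0.0.0/7 clear@7
  + 84.196.0.0/16 (H2) depth=16
  + 221.176.224.0/20 (H2) depth=20
  + 221.176.231.118/32 (H0) depth=32
  + 0.0.0.0/0 (H1) depth=0
  lookup 221.176.231.0: bits 1101110110110000111001110 walk d0:H1→d1:-→d2:-→d3:-→d4:-→d5:-→d6:-→d7:-→d8:H2→d9:-→d10:-→d11:-→d12:H0→d13:-→d14:-→d15:-→d16:-→d17:-→d18:-→d19:-→d20:H2→d21:-→d22:-→d23:-→d24:H0→d25:- -> H0
  lookup 221.176.231.118: bits 11011101101100001110011101110110 walk d0:H1→d1:-→d2:-→d3:-→d4:-→d5:-→d6:-→d7:-→d8:H2→d9:-→d10:-→d11:-→d12:H0→d13:-→d14:-→d15:-→d16:-→d17:-→d18:-→d19:-→d20:H2→d21:-→d22:-→d23:-→d24:H0→d25:-→d26:-→d27:-→d28:-→d29:-→d30:-→d31:-→d32:H0 -> H0
  lookup 84.196.0.37: bits 0101010011000100 walk d0:H1→d1:-→d2:-→d3:-→d4:-→d5:-→d6:-→d7:-→d8:-→d9:-→d10:-→d11:-→d12:-→d13:-→d14:-→d15:-→d16:H2 -> H2
  lookup 84.196.170.91: bits 01010100110001001010101001011011 walk d0:H1→d1:-→d2:-→d3:-→d4:-→d5:-→d6:-→d7:-→d8:-→d9:-→d10:-→d11:-→d12:-→d13:-→d14:-→d15:-→d16:H2→d17:-→d18:-→d19:-→d20:-→d21:-→d22:-→d23:-→d24:-→d25:-→d26:-→d27:-→d28:-→d29:-→d30:-→d31:-→d32:H1 -> H1
  lookup 84.196.0.3: bits 0101010011000100 walk d0:H1→d1:-→d2:-→d3:-→d4:-→d5:-→d6:-→d7:-→d8:-→d9:-→d10:-→d11:-→d12:-→d13:-→d14:-→d15:-→d16:H2 -> H2
  + 113.0.0.0/8 (H2) depth=8
  + 106.194.0.0/16 (H1) depth=16
  - 113.123.3.250/31 clear@31
  - 221.176.0.0/12 clear@12
  lookup 221.176.224.20: bits 110111011011000011100 walk d0:H1→d1:-→d2:-→d3:-→d4:-→d5:-→d6:-→d7:-→d8:H2→d9:-→d10:-→d11:-→d12:-→d13:-→d14:-→d15:-→d16:-→d17:-→d18:-→d19:-→d20:H2→d21:- -> H2
  + 106.192.0.0/12 (H0) depth=12
  lookup 221.0.0.36: bits 11011101 walk d0:H1→d1:-→d2:-→d3:-→d4:-→d5:-→d6:-→d7:-→d8:H2 -> H2
  - 106.194.0.0/16 clear@16
  - 106.0.0.0/8 clear@8
  + 221.0.0.0/8 (H1) depth=8

== LOOKUPS ==
["H1","no-route","H1","H0","H0","H0","H2","H1","H2","H2","H2"]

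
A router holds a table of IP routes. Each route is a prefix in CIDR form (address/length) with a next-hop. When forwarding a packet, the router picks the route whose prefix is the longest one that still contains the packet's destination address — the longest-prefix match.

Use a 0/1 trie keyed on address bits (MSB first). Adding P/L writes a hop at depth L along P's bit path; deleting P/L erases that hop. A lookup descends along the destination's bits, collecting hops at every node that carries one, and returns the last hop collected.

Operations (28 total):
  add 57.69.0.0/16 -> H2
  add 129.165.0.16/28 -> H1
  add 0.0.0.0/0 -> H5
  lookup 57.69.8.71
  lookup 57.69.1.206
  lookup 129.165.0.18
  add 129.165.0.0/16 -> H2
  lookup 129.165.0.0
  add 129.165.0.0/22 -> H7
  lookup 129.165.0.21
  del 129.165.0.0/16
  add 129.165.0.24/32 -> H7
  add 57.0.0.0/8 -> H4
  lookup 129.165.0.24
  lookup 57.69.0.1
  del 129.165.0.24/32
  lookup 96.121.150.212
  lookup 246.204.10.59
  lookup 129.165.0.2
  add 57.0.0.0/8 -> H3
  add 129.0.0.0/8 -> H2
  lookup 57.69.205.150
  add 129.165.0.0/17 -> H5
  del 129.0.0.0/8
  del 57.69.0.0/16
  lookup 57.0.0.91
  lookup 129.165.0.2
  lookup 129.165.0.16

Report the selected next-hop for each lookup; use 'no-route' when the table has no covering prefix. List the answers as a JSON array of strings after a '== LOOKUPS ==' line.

Trace:
  add 57.69.0.0/16 -> H2 at depth 16
  add 129.165.0.16/28 -> H1 at depth 28
  add 0.0.0.0/0 -> H5 at depth 0
  Q 57.69.8.71: descend 0011100101000101 ; hops seen [H5,H2] ; pick H2
  Q 57.69.1.206: descend 0011100101000101 ; hops seen [H5,H2] ; pick H2
  Q 129.165.0.18: descend 1000000110100101000000000001 ; hops seen [H5,H1] ; pick H1
  add 129.165.0.0/16 -> H2 at depth 16
  Q 129.165.0.0: descend 100000011010010100000000000 ; hops seen [H5,H2] ; pick H2
  add 129.165.0.0/22 -> H7 at depth 22
  Q 129.165.0.21: descend 1000000110100101000000000001 ; hops seen [H5,H2,H7,H1] ; pick H1
  del 129.165.0.0/16 (clear depth 16)
  add 129.165.0.24/32 -> H7 at depth 32
  add 57.0.0.0/8 -> H4 at depth 8
  Q 129.165.0.24: descend 10000001101001010000000000011000 ; hops seen [H5,H7,H1,H7] ; pick H7
  Q 57.69.0.1: descend 0011100101000101 ; hops seen [H5,H4,H2] ; pick H2
  del 129.165.0.24/32 (clear depth 32)
  Q 96.121.150.212: descend 0 ; hops seen [H5] ; pick H5
  Q 246.204.10.59: descend 1 ; hops seen [H5] ; pick H5
  Q 129.165.0.2: descend 100000011010010100000000000 ; hops seen [H5,H7] ; pick H7
  add 57.0.0.0/8 -> H3 at depth 8
  add 129.0.0.0/8 -> H2 at depth 8
  Q 57.69.205.150: descend 0011100101000101 ; hops seen [H5,H3,H2] ; pick H2
  add 129.165.0.0/17 -> H5 at depth 17
  del 129.0.0.0/8 (clear depth 8)
  del 57.69.0.0/16 (clear depth 16)
  Q 57.0.0.91: descend 001110010 ; hops seen [H5,H3] ; pick H3
  Q 129.165.0.2: descend 100000011010010100000000000 ; hops seen [H5,H5,H7] ; pick H7
  Q 129.165.0.16: descend 1000000110100101000000000001 ; hops seen [H5,H5,H7,H1] ; pick H1

== LOOKUPS ==
["H2","H2","H1","H2","H1","H7","H2","H5","H5","H7","H2","H3","H7","H1"]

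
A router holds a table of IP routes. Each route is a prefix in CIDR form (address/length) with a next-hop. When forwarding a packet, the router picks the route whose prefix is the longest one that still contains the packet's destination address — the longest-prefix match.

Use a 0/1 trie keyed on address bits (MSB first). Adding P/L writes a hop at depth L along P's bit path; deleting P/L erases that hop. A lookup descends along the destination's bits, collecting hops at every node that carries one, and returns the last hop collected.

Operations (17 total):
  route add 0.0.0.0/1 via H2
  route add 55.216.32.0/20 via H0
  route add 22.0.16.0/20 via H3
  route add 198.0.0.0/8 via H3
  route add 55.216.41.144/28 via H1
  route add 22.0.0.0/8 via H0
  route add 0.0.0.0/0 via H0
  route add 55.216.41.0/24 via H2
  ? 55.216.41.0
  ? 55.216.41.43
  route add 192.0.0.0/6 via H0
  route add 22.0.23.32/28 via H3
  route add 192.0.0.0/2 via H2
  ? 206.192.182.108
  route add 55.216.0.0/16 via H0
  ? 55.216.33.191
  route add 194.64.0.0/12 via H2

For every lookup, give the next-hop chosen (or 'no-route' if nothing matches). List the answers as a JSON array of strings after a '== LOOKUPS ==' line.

Process each operation:
  + 0.0.0.0/1 (H2) depth=1
  + 55.216.32.0/20 (H0) depth=20
  + 22.0.16.0/20 (H3) depth=20
  + 198.0.0.0/8 (H3) depth=8
  + 55.216.41.144/28 (H1) depth=28
  + 22.0.0.0/8 (H0) depth=8
  + 0.0.0.0/0 (H0) depth=0
  + 55.216.41.0/24 (H2) depth=24
  Q 55.216.41.0: descend 001101111101100000101001 ; hops seen [H0,H2,H0,H2] ; pick H2
  Q 55.216.41.43: descend 001101111101100000101001 ; hops seen [H0,H2,H0,H2] ; pick H2
  + 192.0.0.0/6 (H0) depth=6
  + 22.0.23.32/28 (H3) depth=28
  + 192.0.0.0/2 (H2) depth=2
  Q 206.192.182.108: descend 1100 ; hops seen [H0,H2] ; pick H2
  + 55.216.0.0/16 (H0) depth=16
  Q 55.216.33.191: descend 00110111110110000010 ; hops seen [H0,H2,H0,H0] ; pick H0
  + 194.64.0.0/12 (H2) depth=12

== LOOKUPS ==
["H2","H2","H2","H0"]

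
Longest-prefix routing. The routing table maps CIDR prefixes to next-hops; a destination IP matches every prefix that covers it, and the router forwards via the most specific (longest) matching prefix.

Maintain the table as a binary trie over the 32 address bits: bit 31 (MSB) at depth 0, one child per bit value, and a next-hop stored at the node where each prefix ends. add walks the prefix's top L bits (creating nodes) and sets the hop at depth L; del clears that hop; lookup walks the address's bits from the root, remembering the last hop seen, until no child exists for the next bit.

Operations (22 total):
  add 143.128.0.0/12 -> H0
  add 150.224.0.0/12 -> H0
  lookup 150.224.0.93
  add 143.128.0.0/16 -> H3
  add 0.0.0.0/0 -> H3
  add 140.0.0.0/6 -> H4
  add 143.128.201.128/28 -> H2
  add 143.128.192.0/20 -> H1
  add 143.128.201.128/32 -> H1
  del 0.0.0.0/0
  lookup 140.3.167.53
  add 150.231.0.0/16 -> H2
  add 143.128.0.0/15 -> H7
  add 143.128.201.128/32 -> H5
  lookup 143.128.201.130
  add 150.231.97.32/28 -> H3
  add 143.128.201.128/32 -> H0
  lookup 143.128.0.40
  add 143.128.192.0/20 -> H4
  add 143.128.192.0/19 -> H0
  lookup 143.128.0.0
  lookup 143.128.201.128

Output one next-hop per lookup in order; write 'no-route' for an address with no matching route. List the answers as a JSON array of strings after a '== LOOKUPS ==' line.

Process each operation:
  + 143.128.0.0/12 (H0) depth=12
  + 150.224.0.0/12 (H0) depth=12
  lookup 150.224.0.93: bits 100101101110 walk d0:-→d1:-→d2:-→d3:-→d4:-→d5:-→d6:-→d7:-→d8:-→d9:-→d10:-→d11:-→d12:H0 -> H0
  + 143.128.0.0/16 (H3) depth=16
  + 0.0.0.0/0 (H3) depth=0
  + 140.0.0.0/6 (H4) depth=6
  + 143.128.201.128/28 (H2) depth=28
  + 143.128.192.0/20 (H1) depth=20
  + 143.128.201.128/32 (H1) depth=32
  del 0.0.0.0/0 (clear depth 0)
  lookup 140.3.167.53: bits 100011 walk d0:-→d1:-→d2:-→d3:-→d4:-→d5:-→d6:H4 -> H4
  + 150.231.0.0/16 (H2) depth=16
  + 143.128.0.0/15 (H7) depth=15
  + 143.128.201.128/32 (H5) depth=32
  lookup 143.128.201.130: bits 100011111000000011001001100000 walk d0:-→d1:-→d2:-→d3:-→d4:-→d5:-→d6:H4→d7:-→d8:-→d9:-→d10:-→d11:-→d12:H0→d13:-→d14:-→d15:H7→d16:H3→d17:-→d18:-→d19:-→d20:H1→d21:-→d22:-→d23:-→d24:-→d25:-→d26:-→d27:-→d28:H2→d29:-→d30:- -> H2
  + 150.231.97.32/28 (H3) depth=28
  + 143.128.201.128/32 (H0) depth=32
  lookup 143.128.0.40: bits 1000111110000000 walk d0:-→d1:-→d2:-→d3:-→d4:-→d5:-→d6:H4→d7:-→d8:-→d9:-→d10:-→d11:-→d12:H0→d13:-→d14:-→d15:H7→d16:H3 -> H3
  + 143.128.192.0/20 (H4) depth=20
  + 143.128.192.0/19 (H0) depth=19
  lookup 143.128.0.0: bits 1000111110000000 walk d0:-→d1:-→d2:-→d3:-→d4:-→d5:-→d6:H4→d7:-→d8:-→d9:-→d10:-→d11:-→d12:H0→d13:-→d14:-→d15:H7→d16:H3 -> H3
  lookup 143.128.201.128: bits 10001111100000001100100110000000 walk d0:-→d1:-→d2:-→d3:-→d4:-→d5:-→d6:H4→d7:-→d8:-→d9:-→d10:-→d11:-→d12:H0→d13:-→d14:-→d15:H7→d16:H3→d17:-→d18:-→d19:H0→d20:H4→d21:-→d22:-→d23:-→d24:-→d25:-→d26:-→d27:-→d28:H2→d29:-→d30:-→d31:-→d32:H0 -> H0

== LOOKUPS ==
["H0","H4","H2","H3","H3","H0"]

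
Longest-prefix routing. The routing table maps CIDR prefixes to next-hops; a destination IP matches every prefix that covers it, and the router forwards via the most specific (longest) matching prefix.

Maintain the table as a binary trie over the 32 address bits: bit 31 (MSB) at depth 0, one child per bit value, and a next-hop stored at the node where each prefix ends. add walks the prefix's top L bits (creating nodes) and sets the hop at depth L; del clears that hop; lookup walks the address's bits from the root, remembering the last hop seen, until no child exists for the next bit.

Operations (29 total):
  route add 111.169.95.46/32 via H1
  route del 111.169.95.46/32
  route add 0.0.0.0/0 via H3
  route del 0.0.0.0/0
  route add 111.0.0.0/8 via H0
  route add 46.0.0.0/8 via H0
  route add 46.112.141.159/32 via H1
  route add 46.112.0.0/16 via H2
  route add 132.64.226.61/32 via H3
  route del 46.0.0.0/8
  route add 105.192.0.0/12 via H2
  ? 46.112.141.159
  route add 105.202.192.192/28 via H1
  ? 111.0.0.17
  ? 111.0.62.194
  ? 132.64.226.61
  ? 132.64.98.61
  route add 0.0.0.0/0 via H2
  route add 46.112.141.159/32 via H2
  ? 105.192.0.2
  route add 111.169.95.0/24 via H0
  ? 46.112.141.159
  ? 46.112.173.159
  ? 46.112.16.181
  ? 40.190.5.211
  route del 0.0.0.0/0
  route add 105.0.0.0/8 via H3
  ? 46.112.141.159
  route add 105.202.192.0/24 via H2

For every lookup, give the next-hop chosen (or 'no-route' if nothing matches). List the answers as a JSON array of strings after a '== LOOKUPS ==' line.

Trace:
  add 111.169.95.46/32 -> H1 at depth 32
  - 111.169.95.46/32 clear@32
  add 0.0.0.0/0 -> H3 at depth 0
  - 0.0.0.0/0 clear@0
  add 111.0.0.0/8 -> H0 at depth 8
  add 46.0.0.0/8 -> H0 at depth 8
  add 46.112.141.159/32 -> H1 at depth 32
  add 46.112.0.0/16 -> H2 at depth 16
  add 132.64.226.61/32 -> H3 at depth 32
  - 46.0.0.0/8 clear@8
  add 105.192.0.0/12 -> H2 at depth 12
  ? 46.112.141.159  path d0:-→d1:-→d2:-→d3:-→d4:-→d5:-→d6:-→d7:-→d8:-→d9:-→d10:-→d11:-→d12:-→d13:-→d14:-→d15:-→d16:H2→d17:-→d18:-→d19:-→d20:-→d21:-→d22:-→d23:-→d24:-→d25:-→d26:-→d27:-→d28:-→d29:-→d30:-→d31:-→d32:H1  best=H1
  add 105.202.192.192/28 -> H1 at depth 28
  ? 111.0.0.17  path d0:-→d1:-→d2:-→d3:-→d4:-→d5:-→d6:-→d7:-→d8:H0  best=H0
  ? 111.0.62.194  path d0:-→d1:-→d2:-→d3:-→d4:-→d5:-→d6:-→d7:-→d8:H0  best=H0
  ? 132.64.226.61  path d0:-→d1:-→d2:-→d3:-→d4:-→d5:-→d6:-→d7:-→d8:-→d9:-→d10:-→d11:-→d12:-→d13:-→d14:-→d15:-→d16:-→d17:-→d18:-→d19:-→d20:-→d21:-→d22:-→d23:-→d24:-→d25:-→d26:-→d27:-→d28:-→d29:-→d30:-→d31:-→d32:H3  best=H3
  ? 132.64.98.61  path d0:-→d1:-→d2:-→d3:-→d4:-→d5:-→d6:-→d7:-→d8:-→d9:-→d10:-→d11:-→d12:-→d13:-→d14:-→d15:-→d16:-  best=no-route
  add 0.0.0.0/0 -> H2 at depth 0
  add 46.112.141.159/32 -> H2 at depth 32
  ? 105.192.0.2  path d0:H2→d1:-→d2:-→d3:-→d4:-→d5:-→d6:-→d7:-→d8:-→d9:-→d10:-→d11:-→d12:H2  best=H2
  add 111.169.95.0/24 -> H0 at depth 24
  ? 46.112.141.159  path d0:H2→d1:-→d2:-→d3:-→d4:-→d5:-→d6:-→d7:-→d8:-→d9:-→d10:-→d11:-→d12:-→d13:-→d14:-→d15:-→d16:H2→d17:-→d18:-→d19:-→d20:-→d21:-→d22:-→d23:-→d24:-→d25:-→d26:-→d27:-→d28:-→d29:-→d30:-→d31:-→d32:H2  best=H2
  ? 46.112.173.159  path d0:H2→d1:-→d2:-→d3:-→d4:-→d5:-→d6:-→d7:-→d8:-→d9:-→d10:-→d11:-→d12:-→d13:-→d14:-→d15:-→d16:H2→d17:-→d18:-  best=H2
  ? 46.112.16.181  path d0:H2→d1:-→d2:-→d3:-→d4:-→d5:-→d6:-→d7:-→d8:-→d9:-→d10:-→d11:-→d12:-→d13:-→d14:-→d15:-→d16:H2  best=H2
  ? 40.190.5.211  path d0:H2→d1:-→d2:-→d3:-→d4:-→d5:-  best=H2
  - 0.0.0.0/0 clear@0
  add 105.0.0.0/8 -> H3 at depth 8
  ? 46.112.141.159  path d0:-→d1:-→d2:-→d3:-→d4:-→d5:-→d6:-→d7:-→d8:-→d9:-→d10:-→d11:-→d12:-→d13:-→d14:-→d15:-→d16:H2→d17:-→d18:-→d19:-→d20:-→d21:-→d22:-→d23:-→d24:-→d25:-→d26:-→d27:-→d28:-→d29:-→d30:-→d31:-→d32:H2  best=H2
  add 105.202.192.0/24 -> H2 at depth 24

== LOOKUPS ==
["H1","H0","H0","H3","no-route","H2","H2","H2","H2","H2","H2"]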